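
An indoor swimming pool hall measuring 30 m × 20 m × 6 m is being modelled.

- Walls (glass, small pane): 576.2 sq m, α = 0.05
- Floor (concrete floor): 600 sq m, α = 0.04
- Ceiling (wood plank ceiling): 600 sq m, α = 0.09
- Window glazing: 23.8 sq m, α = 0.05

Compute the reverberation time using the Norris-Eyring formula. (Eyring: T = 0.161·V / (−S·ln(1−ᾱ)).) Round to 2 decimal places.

S = Σ Sᵢ = 1800.0 sq m.
Absorption A = 576.2·0.05 + 600·0.04 + 600·0.09 + 23.8·0.05 = 108.000 sabins.
ᾱ = 108.000 / 1800.0 = 0.0600.
−S·ln(1−ᾱ) = −1800.0 × ln(1 − 0.0600) = 111.376.
V = 30 × 20 × 6 = 3600 m³.
RT60 = 0.161 × 3600 / 111.376 = 5.20 s.

5.20 s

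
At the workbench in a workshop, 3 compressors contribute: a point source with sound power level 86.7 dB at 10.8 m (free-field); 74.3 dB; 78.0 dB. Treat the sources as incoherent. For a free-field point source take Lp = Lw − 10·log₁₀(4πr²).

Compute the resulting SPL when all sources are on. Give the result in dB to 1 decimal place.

79.6 dB

Source at 10.8 m: Lp = 86.7 − 10·log₁₀(4π·10.8²) = 86.7 − 10·log₁₀(1465.741) = 55.0 dB.
Converting to relative power and adding: 10^(55.0/10) + 10^(74.3/10) + 10^(78.0/10) = 9.033e+07.
Back to dB: 10·log₁₀ Σ = 79.6 dB.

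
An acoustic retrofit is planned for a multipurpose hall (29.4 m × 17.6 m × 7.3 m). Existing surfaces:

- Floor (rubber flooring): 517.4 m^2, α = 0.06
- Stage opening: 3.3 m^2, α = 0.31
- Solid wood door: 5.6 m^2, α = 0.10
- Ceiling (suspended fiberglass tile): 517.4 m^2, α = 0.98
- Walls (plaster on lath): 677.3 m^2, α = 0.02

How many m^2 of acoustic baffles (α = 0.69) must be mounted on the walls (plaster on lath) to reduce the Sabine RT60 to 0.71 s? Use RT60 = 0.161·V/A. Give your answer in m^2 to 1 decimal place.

452.7

A₁ = Σ Sᵢαᵢ = 517.4×0.06 + 3.3×0.31 + 5.6×0.10 + 517.4×0.98 + 677.3×0.02 = 553.225 sabins.
V = 3777.312 m³. Target absorption A₂ = 0.161 × 3777.312 / 0.71 = 856.545 sabins.
Absorption to add: 856.545 − 553.225 = 303.320 sabins.
Net gain per m^2: Δα = 0.69 − 0.02 = 0.67.
Area = ΔA/Δα = 303.320/0.67 = 452.7 m^2.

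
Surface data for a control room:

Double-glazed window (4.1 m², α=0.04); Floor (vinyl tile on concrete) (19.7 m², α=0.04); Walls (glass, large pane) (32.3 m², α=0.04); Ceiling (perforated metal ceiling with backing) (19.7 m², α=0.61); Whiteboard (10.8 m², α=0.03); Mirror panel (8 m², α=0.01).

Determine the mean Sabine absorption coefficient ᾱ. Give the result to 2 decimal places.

0.16

Total surface area S = 94.6 m².
A = 4.1*0.04 + 19.7*0.04 + 32.3*0.04 + 19.7*0.61 + 10.8*0.03 + 8*0.01 = 14.665 sabins.
ᾱ = 14.665 / 94.6 = 0.16.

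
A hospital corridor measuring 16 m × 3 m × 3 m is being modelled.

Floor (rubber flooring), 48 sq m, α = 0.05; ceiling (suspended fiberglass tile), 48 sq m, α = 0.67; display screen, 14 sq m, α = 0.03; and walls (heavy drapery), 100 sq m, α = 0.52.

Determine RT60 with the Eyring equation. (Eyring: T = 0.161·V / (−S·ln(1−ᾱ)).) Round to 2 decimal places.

Total surface area S = 48 + 48 + 14 + 100 = 210.0 sq m.
Absorption A = 48·0.05 + 48·0.67 + 14·0.03 + 100·0.52 = 86.980 sabins.
Mean coefficient ᾱ = A/S = 0.4142.
Eyring denominator: −S ln(1−ᾱ) = 112.303.
V = 16 × 3 × 3 = 144 m³.
T = 0.161·V/[−S·ln(1−ᾱ)] = 0.161·144/112.303 = 0.21 s.

0.21 seconds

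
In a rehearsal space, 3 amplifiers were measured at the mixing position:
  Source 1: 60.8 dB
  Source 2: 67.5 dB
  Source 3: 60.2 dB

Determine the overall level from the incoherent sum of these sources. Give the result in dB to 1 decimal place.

69.0 dB

Sum in the linear (power) domain: Σ 10^(Lᵢ/10) = 10^(60.8/10) + 10^(67.5/10) + 10^(60.2/10) = 7.873e+06.
L_total = 10·log₁₀(7.873e+06) = 69.0 dB.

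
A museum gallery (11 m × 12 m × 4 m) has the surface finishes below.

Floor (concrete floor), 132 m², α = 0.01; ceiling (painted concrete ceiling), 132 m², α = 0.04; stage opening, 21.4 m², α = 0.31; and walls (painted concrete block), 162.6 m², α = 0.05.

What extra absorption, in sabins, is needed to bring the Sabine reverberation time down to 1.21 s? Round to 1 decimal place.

48.9 sabins

Summing Sᵢαᵢ: 1.320 + 5.280 + 6.634 + 8.130 → A₁ = 21.364 sabins.
V = 528 m³. Required absorption A₂ = 0.161 × 528 / 1.21 = 70.255 sabins.
ΔA = A₂ − A₁ = 70.255 − 21.364 = 48.9 sabins.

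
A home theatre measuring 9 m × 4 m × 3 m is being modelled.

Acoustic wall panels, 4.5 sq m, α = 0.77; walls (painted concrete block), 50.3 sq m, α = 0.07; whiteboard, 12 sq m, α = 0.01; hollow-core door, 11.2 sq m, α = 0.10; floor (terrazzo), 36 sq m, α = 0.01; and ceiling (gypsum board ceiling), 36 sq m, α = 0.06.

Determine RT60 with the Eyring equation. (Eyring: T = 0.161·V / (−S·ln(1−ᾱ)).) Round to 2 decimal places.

1.56 sec

Total surface area S = 4.5 + 50.3 + 12 + 11.2 + 36 + 36 = 150.0 sq m.
Σ(Sᵢαᵢ) = 4.5×0.77 + 50.3×0.07 + 12×0.01 + 11.2×0.10 + 36×0.01 + 36×0.06 = 10.746.
ᾱ = 10.746 / 150.0 = 0.0716.
Eyring denominator: −S ln(1−ᾱ) = 11.144.
V = 9 × 4 × 3 = 108 m³.
RT60 = 0.161 × 108 / 11.144 = 1.56 s.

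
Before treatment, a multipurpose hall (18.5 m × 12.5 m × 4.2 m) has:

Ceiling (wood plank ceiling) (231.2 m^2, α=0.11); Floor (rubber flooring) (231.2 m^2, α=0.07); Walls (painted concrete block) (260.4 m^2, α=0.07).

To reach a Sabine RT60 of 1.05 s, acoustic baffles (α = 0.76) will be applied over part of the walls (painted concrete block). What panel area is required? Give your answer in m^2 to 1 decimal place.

129.1

Summing Sᵢαᵢ: 25.432 + 16.184 + 18.228 → A₁ = 59.844 sabins.
Required A₂ = 0.161·971.25/1.05 = 148.925 sabins.
Absorption to add: 148.925 − 59.844 = 89.081 sabins.
Each m^2 of panel replacing the walls (painted concrete block) adds (0.76 − 0.07) = 0.69 sabins.
Panel area = 89.081 / 0.69 = 129.1 m^2.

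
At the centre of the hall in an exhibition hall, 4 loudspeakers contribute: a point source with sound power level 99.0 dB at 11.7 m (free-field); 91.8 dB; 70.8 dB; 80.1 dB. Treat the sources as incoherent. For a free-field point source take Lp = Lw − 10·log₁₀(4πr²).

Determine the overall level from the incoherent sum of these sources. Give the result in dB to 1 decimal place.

92.1 dB

Source at 11.7 m: Lp = 99.0 − 10·log₁₀(4π·11.7²) = 99.0 − 10·log₁₀(1720.210) = 66.6 dB.
Σ 10^(Lᵢ/10) = 1.632e+09.
Combined level = 10 log₁₀(1.632e+09) = 92.1 dB.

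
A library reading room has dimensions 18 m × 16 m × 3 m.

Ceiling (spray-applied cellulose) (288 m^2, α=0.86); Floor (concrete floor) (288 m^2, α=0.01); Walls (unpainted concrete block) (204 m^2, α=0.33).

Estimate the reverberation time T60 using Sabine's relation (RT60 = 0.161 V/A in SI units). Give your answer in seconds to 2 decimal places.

Total absorption A = 288·0.86 + 288·0.01 + 204·0.33
  = 247.680 + 2.880 + 67.320 = 317.880 m^2 sabins.
Volume V = 18 × 16 × 3 = 864 m³.
Sabine: RT60 = 0.161 × 864 / 317.880 = 0.44 s.

0.44 s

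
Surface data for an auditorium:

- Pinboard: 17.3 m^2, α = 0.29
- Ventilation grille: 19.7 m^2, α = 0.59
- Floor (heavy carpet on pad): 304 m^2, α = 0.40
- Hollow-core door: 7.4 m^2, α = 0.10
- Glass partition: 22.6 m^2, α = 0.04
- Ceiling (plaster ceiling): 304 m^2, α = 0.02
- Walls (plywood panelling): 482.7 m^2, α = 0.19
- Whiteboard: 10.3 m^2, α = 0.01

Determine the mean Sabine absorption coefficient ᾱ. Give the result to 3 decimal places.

Total surface area S = 1168.0 m^2.
A = 17.3×0.29 + 19.7×0.59 + 304×0.40 + 7.4×0.10 + 22.6×0.04 + 304×0.02 + 482.7×0.19 + 10.3×0.01 = 237.780 sabins.
ᾱ = 237.780 / 1168.0 = 0.204.

0.204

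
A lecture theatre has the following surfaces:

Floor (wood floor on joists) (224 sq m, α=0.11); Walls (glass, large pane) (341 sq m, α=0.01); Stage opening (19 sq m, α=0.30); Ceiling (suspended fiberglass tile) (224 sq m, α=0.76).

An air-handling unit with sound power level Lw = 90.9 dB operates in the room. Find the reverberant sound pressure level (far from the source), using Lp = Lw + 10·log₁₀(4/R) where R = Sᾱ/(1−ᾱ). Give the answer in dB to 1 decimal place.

Σ(Sᵢαᵢ) = 224×0.11 + 341×0.01 + 19×0.30 + 224×0.76 = 203.990; total area S = 808.0 sq m.
ᾱ = 0.2525, so room constant R = A/(1−ᾱ) = 272.896 sq m.
Lp = Lw + 10 log₁₀(4/R) = 90.9 -18.34 = 72.6 dB.

72.6 dB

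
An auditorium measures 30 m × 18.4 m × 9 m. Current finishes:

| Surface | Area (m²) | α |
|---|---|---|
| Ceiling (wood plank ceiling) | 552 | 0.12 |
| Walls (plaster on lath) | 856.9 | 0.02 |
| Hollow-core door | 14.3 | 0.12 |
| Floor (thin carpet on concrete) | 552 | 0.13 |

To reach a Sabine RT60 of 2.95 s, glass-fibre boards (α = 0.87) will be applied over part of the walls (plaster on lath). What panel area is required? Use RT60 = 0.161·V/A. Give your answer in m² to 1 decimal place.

134.4

A₁ = Σ Sᵢαᵢ = 552*0.12 + 856.9*0.02 + 14.3*0.12 + 552*0.13 = 156.854 sabins.
Required A₂ = 0.161·4968/2.95 = 271.135 sabins.
Absorption to add: 271.135 − 156.854 = 114.281 sabins.
Net gain per m²: Δα = 0.87 − 0.02 = 0.85.
Panel area = 114.281 / 0.85 = 134.4 m².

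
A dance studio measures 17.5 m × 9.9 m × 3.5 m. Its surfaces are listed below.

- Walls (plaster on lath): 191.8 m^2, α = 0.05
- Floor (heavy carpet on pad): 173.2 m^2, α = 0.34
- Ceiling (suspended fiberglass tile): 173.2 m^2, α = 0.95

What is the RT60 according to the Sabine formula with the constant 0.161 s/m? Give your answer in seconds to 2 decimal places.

0.42 seconds

Summing Sᵢαᵢ: 9.590 + 58.888 + 164.540 → A = 233.018 sabins.
V = 17.5·9.9·3.5 = 606.375 m³.
RT60 = 0.161 · V / A = 0.161 × 606.375 / 233.018 = 0.42 s.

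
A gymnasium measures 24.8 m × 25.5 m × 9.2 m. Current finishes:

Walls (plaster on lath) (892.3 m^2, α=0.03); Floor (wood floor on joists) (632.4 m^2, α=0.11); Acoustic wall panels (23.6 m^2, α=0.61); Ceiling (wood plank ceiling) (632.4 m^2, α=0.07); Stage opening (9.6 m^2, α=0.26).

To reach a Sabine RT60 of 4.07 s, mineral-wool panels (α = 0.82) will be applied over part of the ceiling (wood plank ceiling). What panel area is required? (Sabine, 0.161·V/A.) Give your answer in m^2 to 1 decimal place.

Total absorption A₁ = 892.3·0.03 + 632.4·0.11 + 23.6·0.61 + 632.4·0.07 + 9.6·0.26
  = 26.769 + 69.564 + 14.396 + 44.268 + 2.496 = 157.493 m^2 sabins.
Required A₂ = 0.161·5818.08/4.07 = 230.150 sabins.
Absorption to add: 230.150 − 157.493 = 72.657 sabins.
Net gain per m^2: Δα = 0.82 − 0.07 = 0.75.
Panel area = 72.657 / 0.75 = 96.9 m^2.

96.9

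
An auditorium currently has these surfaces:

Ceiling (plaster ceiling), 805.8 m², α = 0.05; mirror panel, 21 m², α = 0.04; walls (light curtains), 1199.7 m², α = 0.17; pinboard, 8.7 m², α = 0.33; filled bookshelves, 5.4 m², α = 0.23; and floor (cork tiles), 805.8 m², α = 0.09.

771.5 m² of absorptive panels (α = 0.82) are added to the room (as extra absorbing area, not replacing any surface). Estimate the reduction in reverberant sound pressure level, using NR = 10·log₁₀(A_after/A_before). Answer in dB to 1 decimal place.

Equivalent absorption area: A_before = 805.8·0.05 + 21·0.04 + 1199.7·0.17 + 8.7·0.33 + 5.4·0.23 + 805.8·0.09 = 321.714 m².
Added absorption = 771.5 × 0.82 = 632.630 sabins.
New total A_after = 954.344 sabins.
NR = 10·log₁₀(954.344/321.714) = 4.7 dB.

4.7 dB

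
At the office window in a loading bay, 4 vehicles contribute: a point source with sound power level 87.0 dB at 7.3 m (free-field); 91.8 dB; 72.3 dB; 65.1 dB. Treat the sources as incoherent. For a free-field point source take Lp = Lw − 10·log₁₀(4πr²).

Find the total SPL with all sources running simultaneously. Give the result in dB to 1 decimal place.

91.9 dB

Source at 7.3 m: Lp = 87.0 − 10·log₁₀(4π·7.3²) = 87.0 − 10·log₁₀(669.662) = 58.7 dB.
Sum in the linear (power) domain: Σ 10^(Lᵢ/10) = 10^(58.7/10) + 10^(91.8/10) + 10^(72.3/10) + 10^(65.1/10) = 1.535e+09.
L_total = 10·log₁₀(1.535e+09) = 91.9 dB.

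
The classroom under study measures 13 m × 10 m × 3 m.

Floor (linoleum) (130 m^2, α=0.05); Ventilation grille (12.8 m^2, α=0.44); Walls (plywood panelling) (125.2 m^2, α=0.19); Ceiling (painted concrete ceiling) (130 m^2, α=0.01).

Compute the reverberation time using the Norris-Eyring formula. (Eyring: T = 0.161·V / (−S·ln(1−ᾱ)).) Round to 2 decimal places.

1.61 s

Total surface area S = 130 + 12.8 + 125.2 + 130 = 398.0 m^2.
Σ(Sᵢαᵢ) = 130×0.05 + 12.8×0.44 + 125.2×0.19 + 130×0.01 = 37.220.
ᾱ = 37.220 / 398.0 = 0.0935.
Eyring denominator: −S ln(1−ᾱ) = 39.069.
V = 13 × 10 × 3 = 390 m³.
T = 0.161·V/[−S·ln(1−ᾱ)] = 0.161·390/39.069 = 1.61 s.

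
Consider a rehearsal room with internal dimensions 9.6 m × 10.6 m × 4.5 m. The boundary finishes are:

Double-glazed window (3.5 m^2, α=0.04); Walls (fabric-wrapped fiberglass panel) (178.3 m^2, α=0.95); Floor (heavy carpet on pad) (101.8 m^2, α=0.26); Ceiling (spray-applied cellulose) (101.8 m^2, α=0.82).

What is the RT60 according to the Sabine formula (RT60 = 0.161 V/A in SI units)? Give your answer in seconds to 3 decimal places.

0.264 sec

A = Σ Sᵢαᵢ = 3.5×0.04 + 178.3×0.95 + 101.8×0.26 + 101.8×0.82 = 279.469 sabins.
Volume V = 9.6 × 10.6 × 4.5 = 457.92 m³.
Sabine: RT60 = 0.161 × 457.92 / 279.469 = 0.264 s.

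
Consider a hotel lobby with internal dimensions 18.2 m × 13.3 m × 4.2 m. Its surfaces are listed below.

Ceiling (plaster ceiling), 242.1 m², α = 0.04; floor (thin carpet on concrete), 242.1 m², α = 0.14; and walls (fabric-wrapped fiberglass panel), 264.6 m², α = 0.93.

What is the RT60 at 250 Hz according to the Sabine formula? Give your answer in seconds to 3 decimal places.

0.565 sec

Equivalent absorption area: A = 242.1*0.04 + 242.1*0.14 + 264.6*0.93 = 289.656 m².
Volume V = 18.2 × 13.3 × 4.2 = 1016.652 m³.
RT60 = 0.161 · V / A = 0.161 × 1016.652 / 289.656 = 0.565 s.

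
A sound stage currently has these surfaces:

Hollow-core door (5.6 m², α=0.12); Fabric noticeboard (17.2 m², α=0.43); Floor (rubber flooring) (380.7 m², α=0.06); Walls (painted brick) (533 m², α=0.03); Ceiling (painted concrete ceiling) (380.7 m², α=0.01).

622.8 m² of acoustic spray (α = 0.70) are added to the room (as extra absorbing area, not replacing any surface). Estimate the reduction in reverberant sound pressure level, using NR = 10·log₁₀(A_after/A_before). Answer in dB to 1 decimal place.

9.8 dB

Equivalent absorption area: A_before = 5.6×0.12 + 17.2×0.43 + 380.7×0.06 + 533×0.03 + 380.7×0.01 = 50.707 m².
Added absorption = 622.8 × 0.70 = 435.960 sabins.
A_after = 50.707 + 435.960 = 486.667 sabins.
NR = 10·log₁₀(486.667/50.707) = 9.8 dB.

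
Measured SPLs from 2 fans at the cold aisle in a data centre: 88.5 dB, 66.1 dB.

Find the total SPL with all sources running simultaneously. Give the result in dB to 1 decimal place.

Σ 10^(Lᵢ/10) = 7.12e+08.
L_total = 10·log₁₀(7.12e+08) = 88.5 dB.

88.5 dB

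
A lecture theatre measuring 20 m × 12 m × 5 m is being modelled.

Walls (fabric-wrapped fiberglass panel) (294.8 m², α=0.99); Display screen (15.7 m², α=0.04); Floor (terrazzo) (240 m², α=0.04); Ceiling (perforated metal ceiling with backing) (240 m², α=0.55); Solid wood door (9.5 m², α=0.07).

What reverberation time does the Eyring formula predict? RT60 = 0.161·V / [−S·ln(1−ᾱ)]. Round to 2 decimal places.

0.31 sec

S = Σ Sᵢ = 800.0 m².
Σ(Sᵢαᵢ) = 294.8×0.99 + 15.7×0.04 + 240×0.04 + 240×0.55 + 9.5×0.07 = 434.745.
Mean coefficient ᾱ = A/S = 0.5434.
Eyring denominator: −S ln(1−ᾱ) = 627.158.
V = 20 × 12 × 5 = 1200 m³.
RT60 = 0.161 × 1200 / 627.158 = 0.31 s.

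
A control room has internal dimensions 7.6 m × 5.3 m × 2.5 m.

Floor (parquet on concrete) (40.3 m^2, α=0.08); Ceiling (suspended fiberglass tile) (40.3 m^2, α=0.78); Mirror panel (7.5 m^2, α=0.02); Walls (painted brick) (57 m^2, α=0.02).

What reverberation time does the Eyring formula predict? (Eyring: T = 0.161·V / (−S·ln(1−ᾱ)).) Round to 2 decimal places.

Total surface area S = 40.3 + 40.3 + 7.5 + 57 = 145.1 m^2.
Absorption A = 40.3·0.08 + 40.3·0.78 + 7.5·0.02 + 57·0.02 = 35.948 sabins.
ᾱ = 35.948 / 145.1 = 0.2477.
Eyring denominator: −S ln(1−ᾱ) = 41.298.
V = 7.6 × 5.3 × 2.5 = 100.7 m³.
T = 0.161·V/[−S·ln(1−ᾱ)] = 0.161·100.7/41.298 = 0.39 s.

0.39 sec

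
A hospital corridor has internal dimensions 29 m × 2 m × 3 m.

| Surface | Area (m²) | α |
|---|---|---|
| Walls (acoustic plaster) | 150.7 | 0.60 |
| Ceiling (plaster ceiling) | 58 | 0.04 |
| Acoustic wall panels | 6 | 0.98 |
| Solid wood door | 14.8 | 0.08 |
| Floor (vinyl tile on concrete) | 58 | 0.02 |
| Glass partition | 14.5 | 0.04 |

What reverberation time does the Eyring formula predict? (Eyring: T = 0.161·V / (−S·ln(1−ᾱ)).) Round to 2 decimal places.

0.23 s

Total surface area S = 150.7 + 58 + 6 + 14.8 + 58 + 14.5 = 302.0 m².
Absorption A = 150.7·0.60 + 58·0.04 + 6·0.98 + 14.8·0.08 + 58·0.02 + 14.5·0.04 = 101.544 sabins.
ᾱ = 101.544 / 302.0 = 0.3362.
−S·ln(1−ᾱ) = −302.0 × ln(1 − 0.3362) = 123.752.
V = 29 × 2 × 3 = 174 m³.
T = 0.161·V/[−S·ln(1−ᾱ)] = 0.161·174/123.752 = 0.23 s.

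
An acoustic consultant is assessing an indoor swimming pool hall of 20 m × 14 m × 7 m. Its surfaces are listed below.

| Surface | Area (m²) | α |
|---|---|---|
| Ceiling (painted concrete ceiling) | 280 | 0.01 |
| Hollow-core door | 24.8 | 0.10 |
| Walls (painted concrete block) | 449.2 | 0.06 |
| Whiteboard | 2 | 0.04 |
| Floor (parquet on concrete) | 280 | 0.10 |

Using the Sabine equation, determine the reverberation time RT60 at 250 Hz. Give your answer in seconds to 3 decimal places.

Total absorption A = 280×0.01 + 24.8×0.10 + 449.2×0.06 + 2×0.04 + 280×0.10
  = 2.800 + 2.480 + 26.952 + 0.080 + 28.000 = 60.312 m² sabins.
V = 20·14·7 = 1960 m³.
RT60 = 0.161 · V / A = 0.161 × 1960 / 60.312 = 5.232 s.

5.232 s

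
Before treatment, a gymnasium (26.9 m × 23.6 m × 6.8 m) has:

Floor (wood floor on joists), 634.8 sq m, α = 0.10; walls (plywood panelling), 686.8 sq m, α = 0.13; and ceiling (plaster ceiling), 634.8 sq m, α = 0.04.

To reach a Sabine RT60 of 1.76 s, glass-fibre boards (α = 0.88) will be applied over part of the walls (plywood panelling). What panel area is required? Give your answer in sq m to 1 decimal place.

A₁ = Σ Sᵢαᵢ = 634.8*0.10 + 686.8*0.13 + 634.8*0.04 = 178.156 sabins.
V = 4316.912 m³. Target absorption A₂ = 0.161 × 4316.912 / 1.76 = 394.899 sabins.
ΔA needed = 394.899 − 178.156 = 216.743 sabins.
Net gain per sq m: Δα = 0.88 − 0.13 = 0.75.
Panel area = 216.743 / 0.75 = 289.0 sq m.

289.0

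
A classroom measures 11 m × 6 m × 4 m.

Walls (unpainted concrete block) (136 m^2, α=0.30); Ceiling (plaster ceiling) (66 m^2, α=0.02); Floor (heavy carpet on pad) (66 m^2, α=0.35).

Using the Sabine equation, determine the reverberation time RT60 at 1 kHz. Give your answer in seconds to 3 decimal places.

0.652 s

A = Σ Sᵢαᵢ = 136·0.30 + 66·0.02 + 66·0.35 = 65.220 sabins.
V = 11·6·4 = 264 m³.
RT60 = 0.161 · V / A = 0.161 × 264 / 65.220 = 0.652 s.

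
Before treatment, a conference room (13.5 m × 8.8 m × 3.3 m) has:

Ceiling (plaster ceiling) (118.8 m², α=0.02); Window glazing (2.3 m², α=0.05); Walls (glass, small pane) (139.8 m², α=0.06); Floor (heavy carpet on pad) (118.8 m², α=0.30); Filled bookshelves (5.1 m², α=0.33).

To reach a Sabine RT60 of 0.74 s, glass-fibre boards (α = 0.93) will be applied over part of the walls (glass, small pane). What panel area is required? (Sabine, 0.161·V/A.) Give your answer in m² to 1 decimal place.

42.6

Total absorption A₁ = 118.8*0.02 + 2.3*0.05 + 139.8*0.06 + 118.8*0.30 + 5.1*0.33
  = 2.376 + 0.115 + 8.388 + 35.640 + 1.683 = 48.202 m² sabins.
V = 392.04 m³. Target absorption A₂ = 0.161 × 392.04 / 0.74 = 85.295 sabins.
ΔA needed = 85.295 − 48.202 = 37.093 sabins.
Each m² of panel replacing the walls (glass, small pane) adds (0.93 − 0.06) = 0.87 sabins.
Panel area = 37.093 / 0.87 = 42.6 m².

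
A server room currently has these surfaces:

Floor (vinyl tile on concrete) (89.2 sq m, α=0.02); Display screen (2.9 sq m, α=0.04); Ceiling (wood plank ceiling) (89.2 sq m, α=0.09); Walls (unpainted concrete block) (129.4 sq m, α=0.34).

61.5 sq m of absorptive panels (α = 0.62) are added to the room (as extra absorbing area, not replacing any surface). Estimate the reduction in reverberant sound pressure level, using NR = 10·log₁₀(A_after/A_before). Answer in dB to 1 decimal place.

Summing Sᵢαᵢ: 1.784 + 0.116 + 8.028 + 43.996 → A_before = 53.924 sabins.
Added absorption = 61.5 × 0.62 = 38.130 sabins.
New total A_after = 92.054 sabins.
NR = 10·log₁₀(92.054/53.924) = 2.3 dB.

2.3 dB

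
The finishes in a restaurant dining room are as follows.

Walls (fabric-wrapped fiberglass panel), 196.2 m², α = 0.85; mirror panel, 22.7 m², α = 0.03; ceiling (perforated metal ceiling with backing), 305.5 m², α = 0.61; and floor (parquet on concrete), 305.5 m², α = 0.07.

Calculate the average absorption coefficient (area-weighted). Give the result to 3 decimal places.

Total surface area S = 829.9 m².
Weighted sum Σ Sα = 375.191.
ᾱ = 375.191 / 829.9 = 0.452.

0.452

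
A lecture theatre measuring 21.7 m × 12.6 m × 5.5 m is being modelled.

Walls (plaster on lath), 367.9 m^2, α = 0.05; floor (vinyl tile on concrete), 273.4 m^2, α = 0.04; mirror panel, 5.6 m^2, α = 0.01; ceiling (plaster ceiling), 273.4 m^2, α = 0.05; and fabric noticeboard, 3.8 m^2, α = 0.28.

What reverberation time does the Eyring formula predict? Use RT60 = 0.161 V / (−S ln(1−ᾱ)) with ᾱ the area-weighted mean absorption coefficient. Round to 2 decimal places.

S = Σ Sᵢ = 924.1 m^2.
Σ(Sᵢαᵢ) = 367.9·0.05 + 273.4·0.04 + 5.6·0.01 + 273.4·0.05 + 3.8·0.28 = 44.121.
Mean coefficient ᾱ = A/S = 0.0477.
Eyring denominator: −S ln(1−ᾱ) = 45.166.
V = 21.7 × 12.6 × 5.5 = 1503.81 m³.
RT60 = 0.161 × 1503.81 / 45.166 = 5.36 s.

5.36 s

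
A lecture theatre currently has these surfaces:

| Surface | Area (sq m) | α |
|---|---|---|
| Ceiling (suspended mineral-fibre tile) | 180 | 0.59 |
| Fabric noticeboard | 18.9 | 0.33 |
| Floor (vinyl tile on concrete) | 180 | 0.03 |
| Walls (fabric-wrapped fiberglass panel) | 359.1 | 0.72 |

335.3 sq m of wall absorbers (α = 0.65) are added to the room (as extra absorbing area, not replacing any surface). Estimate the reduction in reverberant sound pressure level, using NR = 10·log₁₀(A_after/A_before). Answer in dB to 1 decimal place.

2.0 dB

Equivalent absorption area: A_before = 180*0.59 + 18.9*0.33 + 180*0.03 + 359.1*0.72 = 376.389 sq m.
Treatment contributes 335.3·0.65 = 217.945 sabins.
New total A_after = 594.334 sabins.
NR = 10·log₁₀(594.334/376.389) = 2.0 dB.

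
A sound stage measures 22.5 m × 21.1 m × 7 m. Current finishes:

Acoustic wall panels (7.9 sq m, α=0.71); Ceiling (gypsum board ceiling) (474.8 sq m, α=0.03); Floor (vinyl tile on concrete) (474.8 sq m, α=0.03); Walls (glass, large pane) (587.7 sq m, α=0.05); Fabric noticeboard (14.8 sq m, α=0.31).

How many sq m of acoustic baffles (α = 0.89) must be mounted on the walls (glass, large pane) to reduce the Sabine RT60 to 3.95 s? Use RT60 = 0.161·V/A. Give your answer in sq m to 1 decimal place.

Summing Sᵢαᵢ: 5.609 + 14.244 + 14.244 + 29.385 + 4.588 → A₁ = 68.070 sabins.
V = 3323.25 m³. Target absorption A₂ = 0.161 × 3323.25 / 3.95 = 135.454 sabins.
Absorption to add: 135.454 − 68.070 = 67.384 sabins.
Net gain per sq m: Δα = 0.89 − 0.05 = 0.84.
Area = ΔA/Δα = 67.384/0.84 = 80.2 sq m.

80.2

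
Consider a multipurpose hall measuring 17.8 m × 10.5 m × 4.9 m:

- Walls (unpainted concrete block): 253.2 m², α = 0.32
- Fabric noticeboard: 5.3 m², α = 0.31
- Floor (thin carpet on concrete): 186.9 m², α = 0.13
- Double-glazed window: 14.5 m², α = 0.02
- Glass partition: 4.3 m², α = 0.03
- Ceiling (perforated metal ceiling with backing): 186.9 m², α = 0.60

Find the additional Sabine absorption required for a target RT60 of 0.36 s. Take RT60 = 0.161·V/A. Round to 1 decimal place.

Summing Sᵢαᵢ: 81.024 + 1.643 + 24.297 + 0.290 + 0.129 + 112.140 → A₁ = 219.523 sabins.
Target A₂ = 0.161·915.81/0.36 = 409.571 sabins (V = 915.81 m³).
Additional absorption ΔA = 409.571 − 219.523 = 190.0 sabins.

190.0 sabins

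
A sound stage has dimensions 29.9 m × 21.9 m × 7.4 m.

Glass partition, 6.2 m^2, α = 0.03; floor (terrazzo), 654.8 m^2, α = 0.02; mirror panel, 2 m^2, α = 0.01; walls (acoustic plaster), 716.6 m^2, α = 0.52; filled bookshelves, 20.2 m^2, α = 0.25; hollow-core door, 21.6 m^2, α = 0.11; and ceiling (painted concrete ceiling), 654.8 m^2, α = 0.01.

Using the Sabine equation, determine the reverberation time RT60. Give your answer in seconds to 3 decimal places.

1.951 s

A = Σ Sᵢαᵢ = 6.2*0.03 + 654.8*0.02 + 2*0.01 + 716.6*0.52 + 20.2*0.25 + 21.6*0.11 + 654.8*0.01 = 399.908 sabins.
Volume V = 29.9 × 21.9 × 7.4 = 4845.594 m³.
Sabine: RT60 = 0.161 × 4845.594 / 399.908 = 1.951 s.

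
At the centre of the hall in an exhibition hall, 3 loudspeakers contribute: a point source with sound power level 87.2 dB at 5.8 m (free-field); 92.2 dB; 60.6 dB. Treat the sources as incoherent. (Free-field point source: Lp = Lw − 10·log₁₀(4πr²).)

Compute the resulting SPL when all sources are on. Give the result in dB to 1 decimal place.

92.2 dB

Source at 5.8 m: Lp = 87.2 − 10·log₁₀(4π·5.8²) = 87.2 − 10·log₁₀(422.733) = 60.9 dB.
Sum in the linear (power) domain: Σ 10^(Lᵢ/10) = 10^(60.9/10) + 10^(92.2/10) + 10^(60.6/10) = 1.662e+09.
L_total = 10·log₁₀(1.662e+09) = 92.2 dB.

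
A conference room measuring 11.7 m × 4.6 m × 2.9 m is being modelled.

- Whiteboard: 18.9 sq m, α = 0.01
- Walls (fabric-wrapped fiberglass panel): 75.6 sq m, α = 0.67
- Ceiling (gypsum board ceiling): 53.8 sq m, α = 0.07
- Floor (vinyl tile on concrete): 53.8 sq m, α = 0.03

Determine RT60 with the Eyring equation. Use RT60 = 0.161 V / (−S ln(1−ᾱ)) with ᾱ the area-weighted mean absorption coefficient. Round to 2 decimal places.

0.38 s

S = Σ Sᵢ = 202.1 sq m.
Σ(Sᵢαᵢ) = 18.9×0.01 + 75.6×0.67 + 53.8×0.07 + 53.8×0.03 = 56.221.
Mean coefficient ᾱ = A/S = 0.2782.
Eyring denominator: −S ln(1−ᾱ) = 65.886.
V = 11.7 × 4.6 × 2.9 = 156.078 m³.
RT60 = 0.161 × 156.078 / 65.886 = 0.38 s.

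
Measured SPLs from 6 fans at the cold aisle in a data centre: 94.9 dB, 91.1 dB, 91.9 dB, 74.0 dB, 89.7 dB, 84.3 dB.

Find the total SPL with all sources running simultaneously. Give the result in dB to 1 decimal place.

Sum in the linear (power) domain: Σ 10^(Lᵢ/10) = 10^(94.9/10) + 10^(91.1/10) + 10^(91.9/10) + 10^(74.0/10) + 10^(89.7/10) + 10^(84.3/10) = 7.155e+09.
Back to dB: 10·log₁₀ Σ = 98.5 dB.

98.5 dB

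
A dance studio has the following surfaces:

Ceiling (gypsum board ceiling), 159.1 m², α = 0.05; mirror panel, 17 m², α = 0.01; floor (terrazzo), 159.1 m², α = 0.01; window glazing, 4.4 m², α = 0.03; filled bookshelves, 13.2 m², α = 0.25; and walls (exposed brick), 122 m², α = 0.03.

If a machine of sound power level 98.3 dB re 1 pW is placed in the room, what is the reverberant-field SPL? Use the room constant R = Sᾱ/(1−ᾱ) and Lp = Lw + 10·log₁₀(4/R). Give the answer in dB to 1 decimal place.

91.9 dB

A = 16.808 sabins; S = 474.8 m².
ᾱ = 16.808/474.8 = 0.0354; R = Sᾱ/(1−ᾱ) = 16.808/(1−0.0354) = 17.425 m².
Lp = 98.3 + 10·log₁₀(4/17.425) = 98.3 + (-6.39) = 91.9 dB.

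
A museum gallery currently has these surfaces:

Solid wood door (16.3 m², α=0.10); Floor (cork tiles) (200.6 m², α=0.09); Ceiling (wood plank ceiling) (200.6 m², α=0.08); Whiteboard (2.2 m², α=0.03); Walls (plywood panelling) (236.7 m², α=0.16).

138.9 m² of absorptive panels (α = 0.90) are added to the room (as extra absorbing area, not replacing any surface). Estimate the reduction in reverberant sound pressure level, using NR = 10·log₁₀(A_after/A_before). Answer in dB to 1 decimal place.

Equivalent absorption area: A_before = 16.3×0.10 + 200.6×0.09 + 200.6×0.08 + 2.2×0.03 + 236.7×0.16 = 73.670 m².
Treatment contributes 138.9·0.90 = 125.010 sabins.
A_after = 73.670 + 125.010 = 198.680 sabins.
NR = 10·log₁₀(198.680/73.670) = 4.3 dB.

4.3 dB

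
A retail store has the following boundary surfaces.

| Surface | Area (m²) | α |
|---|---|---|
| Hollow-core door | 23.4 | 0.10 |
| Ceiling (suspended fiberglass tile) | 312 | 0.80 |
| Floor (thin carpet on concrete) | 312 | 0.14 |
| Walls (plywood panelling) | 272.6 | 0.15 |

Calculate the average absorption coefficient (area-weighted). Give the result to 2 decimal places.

Total surface area S = 920.0 m².
Weighted sum Σ Sα = 336.510.
ᾱ = 336.510 / 920.0 = 0.37.

0.37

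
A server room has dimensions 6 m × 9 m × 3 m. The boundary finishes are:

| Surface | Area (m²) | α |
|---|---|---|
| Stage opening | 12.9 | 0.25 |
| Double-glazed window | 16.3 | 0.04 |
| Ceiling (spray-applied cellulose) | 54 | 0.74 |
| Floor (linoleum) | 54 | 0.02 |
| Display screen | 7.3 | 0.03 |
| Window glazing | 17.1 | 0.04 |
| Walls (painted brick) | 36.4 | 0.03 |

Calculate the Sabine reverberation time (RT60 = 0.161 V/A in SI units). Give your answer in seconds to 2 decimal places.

Equivalent absorption area: A = 12.9×0.25 + 16.3×0.04 + 54×0.74 + 54×0.02 + 7.3×0.03 + 17.1×0.04 + 36.4×0.03 = 46.912 m².
Room volume: 162 m³.
Sabine: RT60 = 0.161 × 162 / 46.912 = 0.56 s.

0.56 sec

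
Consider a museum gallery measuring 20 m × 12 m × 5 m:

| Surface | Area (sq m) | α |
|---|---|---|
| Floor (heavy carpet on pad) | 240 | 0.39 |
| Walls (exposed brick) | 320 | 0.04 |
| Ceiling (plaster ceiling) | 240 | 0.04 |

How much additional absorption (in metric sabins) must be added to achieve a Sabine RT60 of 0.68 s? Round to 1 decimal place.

Equivalent absorption area: A₁ = 240*0.39 + 320*0.04 + 240*0.04 = 116.000 sq m.
For T = 0.68 s, need A₂ = 0.161·V/T = 0.161·1200/0.68 = 284.118 sabins.
Additional absorption ΔA = 284.118 − 116.000 = 168.1 sabins.

168.1 sabins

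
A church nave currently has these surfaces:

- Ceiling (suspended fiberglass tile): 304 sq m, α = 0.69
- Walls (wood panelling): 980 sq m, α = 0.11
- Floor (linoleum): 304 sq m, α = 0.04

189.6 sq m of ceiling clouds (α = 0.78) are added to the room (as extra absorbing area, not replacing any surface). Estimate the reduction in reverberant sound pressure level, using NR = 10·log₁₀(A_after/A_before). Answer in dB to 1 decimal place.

1.6 dB

Summing Sᵢαᵢ: 209.760 + 107.800 + 12.160 → A_before = 329.720 sabins.
Treatment contributes 189.6·0.78 = 147.888 sabins.
New total A_after = 477.608 sabins.
Reduction = 10 log₁₀(A_after/A_before) = 10 log₁₀(1.4485) = 1.6 dB.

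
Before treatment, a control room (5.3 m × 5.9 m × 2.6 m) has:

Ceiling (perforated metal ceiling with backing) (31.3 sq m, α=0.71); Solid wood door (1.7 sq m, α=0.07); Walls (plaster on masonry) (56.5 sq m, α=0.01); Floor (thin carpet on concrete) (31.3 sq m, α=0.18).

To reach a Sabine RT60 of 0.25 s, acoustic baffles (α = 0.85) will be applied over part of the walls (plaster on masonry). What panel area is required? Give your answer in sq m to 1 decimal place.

Summing Sᵢαᵢ: 22.223 + 0.119 + 0.565 + 5.634 → A₁ = 28.541 sabins.
Required A₂ = 0.161·81.302/0.25 = 52.358 sabins.
ΔA needed = 52.358 − 28.541 = 23.817 sabins.
Each sq m of panel replacing the walls (plaster on masonry) adds (0.85 − 0.01) = 0.84 sabins.
Panel area = 23.817 / 0.84 = 28.4 sq m.

28.4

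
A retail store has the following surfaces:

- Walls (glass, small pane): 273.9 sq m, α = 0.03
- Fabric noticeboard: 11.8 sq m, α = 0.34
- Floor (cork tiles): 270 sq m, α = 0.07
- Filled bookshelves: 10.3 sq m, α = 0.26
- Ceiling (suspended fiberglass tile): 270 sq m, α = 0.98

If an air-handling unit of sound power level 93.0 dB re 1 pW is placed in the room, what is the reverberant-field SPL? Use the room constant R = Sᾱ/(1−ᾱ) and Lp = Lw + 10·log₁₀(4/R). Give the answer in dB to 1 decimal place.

A = 298.407 sabins; S = 836.0 sq m.
ᾱ = 298.407/836.0 = 0.3569; R = Sᾱ/(1−ᾱ) = 298.407/(1−0.3569) = 464.013 sq m.
Lp = 93.0 + 10·log₁₀(4/464.013) = 93.0 + (-20.64) = 72.4 dB.

72.4 dB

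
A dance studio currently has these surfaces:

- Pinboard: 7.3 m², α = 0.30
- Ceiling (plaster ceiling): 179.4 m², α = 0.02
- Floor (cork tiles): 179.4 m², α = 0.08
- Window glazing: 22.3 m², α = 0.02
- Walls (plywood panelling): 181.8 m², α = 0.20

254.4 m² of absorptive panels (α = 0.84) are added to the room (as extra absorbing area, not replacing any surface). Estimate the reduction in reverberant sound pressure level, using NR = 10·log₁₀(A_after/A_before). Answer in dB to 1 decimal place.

Total absorption A_before = 7.3×0.30 + 179.4×0.02 + 179.4×0.08 + 22.3×0.02 + 181.8×0.20
  = 2.190 + 3.588 + 14.352 + 0.446 + 36.360 = 56.936 m² sabins.
Treatment contributes 254.4·0.84 = 213.696 sabins.
A_after = 56.936 + 213.696 = 270.632 sabins.
Reduction = 10 log₁₀(A_after/A_before) = 10 log₁₀(4.7533) = 6.8 dB.

6.8 dB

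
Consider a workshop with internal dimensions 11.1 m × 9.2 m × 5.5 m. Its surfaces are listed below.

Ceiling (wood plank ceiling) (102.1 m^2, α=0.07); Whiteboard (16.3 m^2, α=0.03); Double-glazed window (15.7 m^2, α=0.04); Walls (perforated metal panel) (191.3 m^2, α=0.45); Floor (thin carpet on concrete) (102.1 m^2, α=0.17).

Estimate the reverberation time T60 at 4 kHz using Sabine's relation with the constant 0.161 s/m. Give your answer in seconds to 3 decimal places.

0.810 sec

Summing Sᵢαᵢ: 7.147 + 0.489 + 0.628 + 86.085 + 17.357 → A = 111.706 sabins.
Volume V = 11.1 × 9.2 × 5.5 = 561.66 m³.
Sabine: RT60 = 0.161 × 561.66 / 111.706 = 0.810 s.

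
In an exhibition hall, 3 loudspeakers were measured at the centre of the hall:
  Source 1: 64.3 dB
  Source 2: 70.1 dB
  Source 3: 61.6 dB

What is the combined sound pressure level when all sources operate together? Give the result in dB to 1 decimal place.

Converting to relative power and adding: 10^(64.3/10) + 10^(70.1/10) + 10^(61.6/10) = 1.437e+07.
L_total = 10·log₁₀(1.437e+07) = 71.6 dB.

71.6 dB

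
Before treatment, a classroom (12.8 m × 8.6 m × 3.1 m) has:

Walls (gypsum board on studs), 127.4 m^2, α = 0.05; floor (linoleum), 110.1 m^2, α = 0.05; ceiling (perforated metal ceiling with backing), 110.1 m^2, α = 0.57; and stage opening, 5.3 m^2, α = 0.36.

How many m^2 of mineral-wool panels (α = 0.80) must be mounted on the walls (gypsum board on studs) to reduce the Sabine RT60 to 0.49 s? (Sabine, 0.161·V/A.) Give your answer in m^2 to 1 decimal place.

47.4

A₁ = Σ Sᵢαᵢ = 127.4*0.05 + 110.1*0.05 + 110.1*0.57 + 5.3*0.36 = 76.540 sabins.
V = 341.248 m³. Target absorption A₂ = 0.161 × 341.248 / 0.49 = 112.124 sabins.
ΔA needed = 112.124 − 76.540 = 35.584 sabins.
Net gain per m^2: Δα = 0.80 − 0.05 = 0.75.
Panel area = 35.584 / 0.75 = 47.4 m^2.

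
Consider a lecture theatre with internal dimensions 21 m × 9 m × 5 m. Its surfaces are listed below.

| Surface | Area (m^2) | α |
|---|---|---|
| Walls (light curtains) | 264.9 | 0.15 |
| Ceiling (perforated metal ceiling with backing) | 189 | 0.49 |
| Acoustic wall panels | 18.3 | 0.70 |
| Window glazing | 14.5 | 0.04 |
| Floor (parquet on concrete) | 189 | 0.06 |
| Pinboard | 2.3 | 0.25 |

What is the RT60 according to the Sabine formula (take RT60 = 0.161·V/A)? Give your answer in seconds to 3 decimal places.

Total absorption A = 264.9*0.15 + 189*0.49 + 18.3*0.70 + 14.5*0.04 + 189*0.06 + 2.3*0.25
  = 39.735 + 92.610 + 12.810 + 0.580 + 11.340 + 0.575 = 157.650 m^2 sabins.
Volume V = 21 × 9 × 5 = 945 m³.
RT60 = 0.161 · V / A = 0.161 × 945 / 157.650 = 0.965 s.

0.965 seconds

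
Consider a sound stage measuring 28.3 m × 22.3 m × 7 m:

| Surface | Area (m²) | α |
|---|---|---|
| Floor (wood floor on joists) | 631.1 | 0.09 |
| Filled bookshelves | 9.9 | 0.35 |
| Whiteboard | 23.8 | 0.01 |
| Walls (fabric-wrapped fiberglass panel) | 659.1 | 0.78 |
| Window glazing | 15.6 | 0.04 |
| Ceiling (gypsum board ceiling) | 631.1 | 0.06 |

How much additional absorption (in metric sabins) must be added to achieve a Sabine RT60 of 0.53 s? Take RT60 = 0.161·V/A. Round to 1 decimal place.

Summing Sᵢαᵢ: 56.799 + 3.465 + 0.238 + 514.098 + 0.624 + 37.866 → A₁ = 613.090 sabins.
Target A₂ = 0.161·4417.63/0.53 = 1341.959 sabins (V = 4417.63 m³).
Additional absorption ΔA = 1341.959 − 613.090 = 728.9 sabins.

728.9 sabins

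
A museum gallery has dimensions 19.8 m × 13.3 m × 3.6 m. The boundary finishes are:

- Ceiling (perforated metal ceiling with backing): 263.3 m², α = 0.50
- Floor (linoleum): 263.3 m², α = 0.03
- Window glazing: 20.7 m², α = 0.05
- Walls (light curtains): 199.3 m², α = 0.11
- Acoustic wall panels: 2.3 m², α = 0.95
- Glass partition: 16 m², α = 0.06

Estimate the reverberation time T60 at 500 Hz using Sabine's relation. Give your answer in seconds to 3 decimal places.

Total absorption A = 263.3*0.50 + 263.3*0.03 + 20.7*0.05 + 199.3*0.11 + 2.3*0.95 + 16*0.06
  = 131.650 + 7.899 + 1.035 + 21.923 + 2.185 + 0.960 = 165.652 m² sabins.
Volume V = 19.8 × 13.3 × 3.6 = 948.024 m³.
T = 0.161 V/A = 0.161·948.024/165.652 = 0.921 s.

0.921 seconds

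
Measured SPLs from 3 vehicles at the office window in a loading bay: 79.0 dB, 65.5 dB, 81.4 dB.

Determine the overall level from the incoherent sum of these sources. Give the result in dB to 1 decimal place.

83.4 dB

Sum in the linear (power) domain: Σ 10^(Lᵢ/10) = 10^(79.0/10) + 10^(65.5/10) + 10^(81.4/10) = 2.21e+08.
Combined level = 10 log₁₀(2.21e+08) = 83.4 dB.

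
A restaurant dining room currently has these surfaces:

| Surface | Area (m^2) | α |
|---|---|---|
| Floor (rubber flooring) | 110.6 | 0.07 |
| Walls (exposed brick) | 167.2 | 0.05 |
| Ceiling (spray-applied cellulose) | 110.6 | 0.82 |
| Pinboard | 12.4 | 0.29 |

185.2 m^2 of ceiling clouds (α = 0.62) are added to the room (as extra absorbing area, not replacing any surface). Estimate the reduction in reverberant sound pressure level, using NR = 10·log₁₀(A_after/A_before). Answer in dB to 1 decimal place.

3.1 dB

A_before = Σ Sᵢαᵢ = 110.6*0.07 + 167.2*0.05 + 110.6*0.82 + 12.4*0.29 = 110.390 sabins.
Added absorption = 185.2 × 0.62 = 114.824 sabins.
A_after = 110.390 + 114.824 = 225.214 sabins.
Reduction = 10 log₁₀(A_after/A_before) = 10 log₁₀(2.0402) = 3.1 dB.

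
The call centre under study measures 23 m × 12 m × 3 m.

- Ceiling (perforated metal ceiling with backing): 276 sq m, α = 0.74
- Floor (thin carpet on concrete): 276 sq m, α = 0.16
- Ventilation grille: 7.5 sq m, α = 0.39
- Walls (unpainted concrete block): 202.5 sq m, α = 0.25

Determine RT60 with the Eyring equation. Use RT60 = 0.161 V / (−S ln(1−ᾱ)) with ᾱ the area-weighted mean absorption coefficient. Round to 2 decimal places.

0.35 seconds

Total surface area S = 276 + 276 + 7.5 + 202.5 = 762.0 sq m.
Σ(Sᵢαᵢ) = 276·0.74 + 276·0.16 + 7.5·0.39 + 202.5·0.25 = 301.950.
Mean coefficient ᾱ = A/S = 0.3963.
Eyring denominator: −S ln(1−ᾱ) = 384.565.
V = 23 × 12 × 3 = 828 m³.
RT60 = 0.161 × 828 / 384.565 = 0.35 s.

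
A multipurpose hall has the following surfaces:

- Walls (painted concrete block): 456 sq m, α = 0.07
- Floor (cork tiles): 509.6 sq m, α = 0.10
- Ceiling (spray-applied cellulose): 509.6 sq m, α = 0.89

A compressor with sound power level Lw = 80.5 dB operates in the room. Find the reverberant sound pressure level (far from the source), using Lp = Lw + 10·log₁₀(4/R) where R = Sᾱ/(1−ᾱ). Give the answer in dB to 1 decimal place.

A = 536.424 sabins; S = 1475.2 sq m.
ᾱ = 536.424/1475.2 = 0.3636; R = Sᾱ/(1−ᾱ) = 536.424/(1−0.3636) = 842.904 sq m.
Lp = Lw + 10 log₁₀(4/R) = 80.5 -23.24 = 57.3 dB.

57.3 dB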